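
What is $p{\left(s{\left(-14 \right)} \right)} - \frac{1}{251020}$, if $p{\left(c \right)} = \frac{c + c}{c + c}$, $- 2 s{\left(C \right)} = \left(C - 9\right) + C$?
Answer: $\frac{251019}{251020} \approx 1.0$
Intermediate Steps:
$s{\left(C \right)} = \frac{9}{2} - C$ ($s{\left(C \right)} = - \frac{\left(C - 9\right) + C}{2} = - \frac{\left(-9 + C\right) + C}{2} = - \frac{-9 + 2 C}{2} = \frac{9}{2} - C$)
$p{\left(c \right)} = 1$ ($p{\left(c \right)} = \frac{2 c}{2 c} = 2 c \frac{1}{2 c} = 1$)
$p{\left(s{\left(-14 \right)} \right)} - \frac{1}{251020} = 1 - \frac{1}{251020} = \frac{251019}{251020}$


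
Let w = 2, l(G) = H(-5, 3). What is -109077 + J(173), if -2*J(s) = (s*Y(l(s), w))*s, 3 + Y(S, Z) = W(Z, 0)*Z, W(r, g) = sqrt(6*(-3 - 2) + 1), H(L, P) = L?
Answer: -128367/2 - 29929*I*sqrt(29) ≈ -64184.0 - 1.6117e+5*I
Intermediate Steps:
l(G) = -5
W(r, g) = I*sqrt(29) (W(r, g) = sqrt(6*(-5) + 1) = sqrt(-30 + 1) = sqrt(-29) = I*sqrt(29))
Y(S, Z) = -3 + I*Z*sqrt(29) (Y(S, Z) = -3 + (I*sqrt(29))*Z = -3 + I*Z*sqrt(29))
J(s) = -s**2*(-3 + 2*I*sqrt(29))/2 (J(s) = -s*(-3 + I*2*sqrt(29))*s/2 = -s*(-3 + 2*I*sqrt(29))*s/2 = -s**2*(-3 + 2*I*sqrt(29))/2)
-109077 + J(173) = -109077 + 173**2*(3/2 - I*sqrt(29)) = -109077 + 29929*(3/2 - I*sqrt(29)) = -109077 + (89787/2 - 29929*I*sqrt(29)) = -128367/2 - 29929*I*sqrt(29)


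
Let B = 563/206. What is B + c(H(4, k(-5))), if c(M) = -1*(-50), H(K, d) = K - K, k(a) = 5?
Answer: 10863/206 ≈ 52.733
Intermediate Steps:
H(K, d) = 0
B = 563/206 (B = 563*(1/206) = 563/206 ≈ 2.7330)
c(M) = 50
B + c(H(4, k(-5))) = 563/206 + 50 = 10863/206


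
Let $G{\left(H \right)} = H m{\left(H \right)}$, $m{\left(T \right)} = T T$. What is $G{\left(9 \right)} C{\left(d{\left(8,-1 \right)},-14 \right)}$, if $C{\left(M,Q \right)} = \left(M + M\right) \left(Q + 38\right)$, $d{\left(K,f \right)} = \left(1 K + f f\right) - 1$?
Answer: $279936$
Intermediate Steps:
$m{\left(T \right)} = T^{2}$
$d{\left(K,f \right)} = -1 + K + f^{2}$ ($d{\left(K,f \right)} = \left(K + f^{2}\right) - 1 = -1 + K + f^{2}$)
$C{\left(M,Q \right)} = 2 M \left(38 + Q\right)$
$G{\left(H \right)} = H^{3}$ ($G{\left(H \right)} = H H^{2} = H^{3}$)
$G{\left(9 \right)} C{\left(d{\left(8,-1 \right)},-14 \right)} = 9^{3} \cdot 2 \left(-1 + 8 + \left(-1\right)^{2}\right) \left(38 - 14\right) = 729 \cdot 2 \left(-1 + 8 + 1\right) 24 = 729 \cdot 2 \cdot 8 \cdot 24 = 729 \cdot 384 = 279936$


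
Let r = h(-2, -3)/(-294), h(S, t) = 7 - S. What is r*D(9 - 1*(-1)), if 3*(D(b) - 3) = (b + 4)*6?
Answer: -93/98 ≈ -0.94898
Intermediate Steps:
r = -3/98 (r = (7 - 1*(-2))/(-294) = (7 + 2)*(-1/294) = 9*(-1/294) = -3/98 ≈ -0.030612)
D(b) = 11 + 2*b (D(b) = 3 + ((b + 4)*6)/3 = 3 + ((4 + b)*6)/3 = 3 + (24 + 6*b)/3 = 3 + (8 + 2*b) = 11 + 2*b)
r*D(9 - 1*(-1)) = -3*(11 + 2*(9 - 1*(-1)))/98 = -3*(11 + 2*(9 + 1))/98 = -3*(11 + 2*10)/98 = -3*(11 + 20)/98 = -3/98*31 = -93/98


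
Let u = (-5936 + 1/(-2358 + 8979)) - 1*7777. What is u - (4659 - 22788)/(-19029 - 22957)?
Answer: -3812187343301/277989306 ≈ -13713.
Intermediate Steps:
u = -90793772/6621 (u = (-5936 + 1/6621) - 7777 = -39302255/6621 - 7777 = -90793772/6621 ≈ -13713.)
u - (4659 - 22788)/(-19029 - 22957) = -90793772/6621 - (4659 - 22788)/(-19029 - 22957) = -90793772/6621 - (-18129)/(-41986) = -90793772/6621 - (-18129)*(-1)/41986 = -90793772/6621 - 1*18129/41986 = -90793772/6621 - 18129/41986 = -3812187343301/277989306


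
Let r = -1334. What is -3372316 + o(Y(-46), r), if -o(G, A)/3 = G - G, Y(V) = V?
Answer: -3372316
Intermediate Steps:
o(G, A) = 0 (o(G, A) = -3*(G - G) = -3*0 = 0)
-3372316 + o(Y(-46), r) = -3372316 + 0 = -3372316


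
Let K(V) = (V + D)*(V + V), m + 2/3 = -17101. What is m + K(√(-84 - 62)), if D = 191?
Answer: -52181/3 + 382*I*√146 ≈ -17394.0 + 4615.7*I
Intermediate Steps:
m = -51305/3 (m = -⅔ - 17101 = -51305/3 ≈ -17102.)
K(V) = 2*V*(191 + V) (K(V) = (V + 191)*(V + V) = (191 + V)*(2*V) = 2*V*(191 + V))
m + K(√(-84 - 62)) = -51305/3 + 2*√(-84 - 62)*(191 + √(-84 - 62)) = -51305/3 + 2*√(-146)*(191 + √(-146)) = -51305/3 + 2*(I*√146)*(191 + I*√146) = -51305/3 + 2*I*√146*(191 + I*√146)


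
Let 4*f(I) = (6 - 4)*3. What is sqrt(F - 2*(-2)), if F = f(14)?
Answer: sqrt(22)/2 ≈ 2.3452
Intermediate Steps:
f(I) = 3/2 (f(I) = ((6 - 4)*3)/4 = (2*3)/4 = (1/4)*6 = 3/2)
F = 3/2 ≈ 1.5000
sqrt(F - 2*(-2)) = sqrt(3/2 - 2*(-2)) = sqrt(3/2 + 4) = sqrt(11/2) = sqrt(22)/2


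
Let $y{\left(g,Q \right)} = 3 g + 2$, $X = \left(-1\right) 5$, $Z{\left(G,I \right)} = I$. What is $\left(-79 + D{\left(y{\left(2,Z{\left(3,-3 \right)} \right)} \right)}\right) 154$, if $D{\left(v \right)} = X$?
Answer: $-12936$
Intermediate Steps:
$X = -5$
$y{\left(g,Q \right)} = 2 + 3 g$
$D{\left(v \right)} = -5$
$\left(-79 + D{\left(y{\left(2,Z{\left(3,-3 \right)} \right)} \right)}\right) 154 = \left(-79 - 5\right) 154 = \left(-84\right) 154 = -12936$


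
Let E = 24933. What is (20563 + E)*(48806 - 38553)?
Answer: 466470488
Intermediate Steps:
(20563 + E)*(48806 - 38553) = (20563 + 24933)*(48806 - 38553) = 45496*10253 = 466470488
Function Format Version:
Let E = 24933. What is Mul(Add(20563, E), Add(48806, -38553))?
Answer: 466470488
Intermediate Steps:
Mul(Add(20563, E), Add(48806, -38553)) = Mul(Add(20563, 24933), Add(48806, -38553)) = Mul(45496, 10253) = 466470488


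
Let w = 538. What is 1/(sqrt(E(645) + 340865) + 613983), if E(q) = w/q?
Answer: 396019035/243148735307942 - sqrt(141808708635)/243148735307942 ≈ 1.6272e-6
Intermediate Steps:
E(q) = 538/q
1/(sqrt(E(645) + 340865) + 613983) = 1/(sqrt(538/645 + 340865) + 613983) = 1/(sqrt(219858463/645) + 613983) = 1/(sqrt(141808708635)/645 + 613983) = 1/(613983 + sqrt(141808708635)/645)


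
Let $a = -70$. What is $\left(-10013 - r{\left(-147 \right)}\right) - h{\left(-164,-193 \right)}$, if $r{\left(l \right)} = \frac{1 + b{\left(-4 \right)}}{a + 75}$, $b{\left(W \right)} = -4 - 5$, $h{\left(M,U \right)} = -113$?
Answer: $- \frac{49492}{5} \approx -9898.4$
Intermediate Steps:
$b{\left(W \right)} = -9$
$r{\left(l \right)} = - \frac{8}{5}$ ($r{\left(l \right)} = \frac{1 - 9}{-70 + 75} = - \frac{8}{5}$)
$\left(-10013 - r{\left(-147 \right)}\right) - h{\left(-164,-193 \right)} = \left(-10013 - - \frac{8}{5}\right) - -113 = \left(-10013 + \frac{8}{5}\right) + 113 = - \frac{50057}{5} + 113 = - \frac{49492}{5}$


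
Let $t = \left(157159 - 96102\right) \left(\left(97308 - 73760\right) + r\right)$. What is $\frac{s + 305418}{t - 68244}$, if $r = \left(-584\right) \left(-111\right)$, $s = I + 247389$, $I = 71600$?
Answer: $\frac{624407}{5395660960} \approx 0.00011572$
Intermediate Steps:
$s = 318989$ ($s = 71600 + 247389 = 318989$)
$r = 64824$
$t = 5395729204$ ($t = \left(157159 - 96102\right) \left(\left(97308 - 73760\right) + 64824\right) = 61057 \left(23548 + 64824\right) = 61057 \cdot 88372 = 5395729204$)
$\frac{s + 305418}{t - 68244} = \frac{318989 + 305418}{5395729204 - 68244} = \frac{624407}{5395660960}$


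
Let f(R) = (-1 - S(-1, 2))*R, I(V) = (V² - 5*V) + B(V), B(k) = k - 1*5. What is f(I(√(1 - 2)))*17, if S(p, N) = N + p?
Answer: 204 + 136*I ≈ 204.0 + 136.0*I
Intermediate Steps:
B(k) = -5 + k (B(k) = k - 5 = -5 + k)
I(V) = -5 + V² - 4*V (I(V) = (V² - 5*V) + (-5 + V) = -5 + V² - 4*V)
f(R) = -2*R (f(R) = (-1 - (2 - 1))*R = (-1 - 1*1)*R = (-1 - 1)*R = -2*R)
f(I(√(1 - 2)))*17 = -2*(-5 + (√(1 - 2))² - 4*√(1 - 2))*17 = -2*(-5 + (√(-1))² - 4*I)*17 = -2*(-5 + I² - 4*I)*17 = -2*(-5 - 1 - 4*I)*17 = -2*(-6 - 4*I)*17 = (12 + 8*I)*17 = 204 + 136*I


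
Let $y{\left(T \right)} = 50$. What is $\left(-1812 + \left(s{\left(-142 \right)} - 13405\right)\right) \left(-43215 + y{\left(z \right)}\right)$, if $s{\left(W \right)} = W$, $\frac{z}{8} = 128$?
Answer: $662971235$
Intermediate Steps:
$z = 1024$ ($z = 8 \cdot 128 = 1024$)
$\left(-1812 + \left(s{\left(-142 \right)} - 13405\right)\right) \left(-43215 + y{\left(z \right)}\right) = \left(-1812 - 13547\right) \left(-43215 + 50\right) = \left(-1812 - 13547\right) \left(-43165\right) = \left(-15359\right) \left(-43165\right) = 662971235$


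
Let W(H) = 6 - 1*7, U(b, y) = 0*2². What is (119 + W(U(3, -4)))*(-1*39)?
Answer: -4602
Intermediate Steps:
U(b, y) = 0 (U(b, y) = 0*4 = 0)
W(H) = -1 (W(H) = 6 - 7 = -1)
(119 + W(U(3, -4)))*(-1*39) = (119 - 1)*(-1*39) = 118*(-39) = -4602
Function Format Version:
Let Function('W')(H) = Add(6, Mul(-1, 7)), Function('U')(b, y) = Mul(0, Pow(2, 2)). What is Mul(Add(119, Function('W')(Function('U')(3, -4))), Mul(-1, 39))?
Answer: -4602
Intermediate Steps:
Function('U')(b, y) = 0 (Function('U')(b, y) = Mul(0, 4) = 0)
Function('W')(H) = -1 (Function('W')(H) = Add(6, -7) = -1)
Mul(Add(119, Function('W')(Function('U')(3, -4))), Mul(-1, 39)) = Mul(Add(119, -1), Mul(-1, 39)) = Mul(118, -39) = -4602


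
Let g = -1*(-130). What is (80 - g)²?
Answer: 2500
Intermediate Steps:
g = 130
(80 - g)² = (80 - 1*130)² = (80 - 130)² = (-50)² = 2500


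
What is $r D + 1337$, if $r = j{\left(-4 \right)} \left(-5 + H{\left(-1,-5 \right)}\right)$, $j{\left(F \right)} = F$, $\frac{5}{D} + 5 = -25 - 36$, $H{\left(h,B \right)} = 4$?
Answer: $\frac{44111}{33} \approx 1336.7$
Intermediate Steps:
$D = - \frac{5}{66}$ ($D = \frac{5}{-5 - 61} = \frac{5}{-66} = 5 \left(- \frac{1}{66}\right) = - \frac{5}{66} \approx -0.075758$)
$r = 4$ ($r = - 4 \left(-5 + 4\right) = \left(-4\right) \left(-1\right) = 4$)
$r D + 1337 = 4 \left(- \frac{5}{66}\right) + 1337 = - \frac{10}{33} + 1337 = \frac{44111}{33}$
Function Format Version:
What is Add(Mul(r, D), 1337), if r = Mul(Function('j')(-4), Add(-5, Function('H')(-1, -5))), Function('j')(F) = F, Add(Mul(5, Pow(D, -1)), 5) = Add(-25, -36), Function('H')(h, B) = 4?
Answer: Rational(44111, 33) ≈ 1336.7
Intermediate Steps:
D = Rational(-5, 66) (D = Mul(5, Pow(Add(-5, Add(-25, -36)), -1)) = Mul(5, Pow(Add(-5, -61), -1)) = Mul(5, Pow(-66, -1)) = Mul(5, Rational(-1, 66)) = Rational(-5, 66) ≈ -0.075758)
r = 4 (r = Mul(-4, Add(-5, 4)) = Mul(-4, -1) = 4)
Add(Mul(r, D), 1337) = Add(Mul(4, Rational(-5, 66)), 1337) = Add(Rational(-10, 33), 1337) = Rational(44111, 33)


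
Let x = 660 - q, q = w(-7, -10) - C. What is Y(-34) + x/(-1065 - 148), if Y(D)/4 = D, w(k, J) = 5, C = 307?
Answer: -165930/1213 ≈ -136.79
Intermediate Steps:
Y(D) = 4*D
q = -302 (q = 5 - 1*307 = 5 - 307 = -302)
x = 962 (x = 660 - 1*(-302) = 660 + 302 = 962)
Y(-34) + x/(-1065 - 148) = 4*(-34) + 962/(-1065 - 148) = -136 + 962/(-1213) = -136 - 1/1213*962 = -136 - 962/1213 = -165930/1213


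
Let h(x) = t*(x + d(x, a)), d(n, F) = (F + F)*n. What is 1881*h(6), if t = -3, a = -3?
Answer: 169290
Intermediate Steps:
d(n, F) = 2*F*n (d(n, F) = (2*F)*n = 2*F*n)
h(x) = 15*x (h(x) = -3*(x + 2*(-3)*x) = -3*(x - 6*x) = -(-15)*x = 15*x)
1881*h(6) = 1881*(15*6) = 1881*90 = 169290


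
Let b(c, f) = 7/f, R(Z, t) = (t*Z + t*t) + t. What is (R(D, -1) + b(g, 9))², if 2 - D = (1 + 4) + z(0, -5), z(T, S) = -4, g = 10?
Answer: 4/81 ≈ 0.049383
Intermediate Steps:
D = 1 (D = 2 - ((1 + 4) - 4) = 2 - (5 - 4) = 2 - 1*1 = 2 - 1 = 1)
R(Z, t) = t + t² + Z*t (R(Z, t) = (Z*t + t²) + t = (t² + Z*t) + t = t + t² + Z*t)
(R(D, -1) + b(g, 9))² = (-(1 + 1 - 1) + 7/9)² = (-1*1 + 7*(⅑))² = (-1 + 7/9)² = (-2/9)² = 4/81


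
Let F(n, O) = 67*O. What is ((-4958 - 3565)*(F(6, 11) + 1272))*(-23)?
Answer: 393822261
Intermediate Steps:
((-4958 - 3565)*(F(6, 11) + 1272))*(-23) = ((-4958 - 3565)*(67*11 + 1272))*(-23) = -8523*(737 + 1272)*(-23) = -8523*2009*(-23) = -17122707*(-23) = 393822261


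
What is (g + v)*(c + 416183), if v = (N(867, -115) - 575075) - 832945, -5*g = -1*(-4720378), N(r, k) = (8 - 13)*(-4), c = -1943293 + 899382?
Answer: 7382318561184/5 ≈ 1.4765e+12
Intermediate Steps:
c = -1043911
N(r, k) = 20 (N(r, k) = -5*(-4) = 20)
g = -4720378/5 (g = -(-1)*(-4720378)/5 = -⅕*4720378 = -4720378/5 ≈ -9.4408e+5)
v = -1408000 (v = (20 - 575075) - 832945 = -575055 - 832945 = -1408000)
(g + v)*(c + 416183) = (-4720378/5 - 1408000)*(-1043911 + 416183) = -11760378/5*(-627728) = 7382318561184/5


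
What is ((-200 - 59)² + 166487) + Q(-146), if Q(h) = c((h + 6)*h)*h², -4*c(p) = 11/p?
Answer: 65398237/280 ≈ 2.3357e+5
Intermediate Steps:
c(p) = -11/(4*p)
Q(h) = -11*h/(4*(6 + h)) (Q(h) = (-11*1/(h*(h + 6))/4)*h² = (-11*1/(h*(6 + h))/4)*h² = (-11/(4*h*(6 + h)))*h² = -11*h/(4*(6 + h)))
((-200 - 59)² + 166487) + Q(-146) = ((-200 - 59)² + 166487) - 11*(-146)/(24 + 4*(-146)) = ((-259)² + 166487) - 11*(-146)/(24 - 584) = (67081 + 166487) - 11*(-146)/(-560) = 233568 - 11*(-146)*(-1/560) = 233568 - 803/280 = 65398237/280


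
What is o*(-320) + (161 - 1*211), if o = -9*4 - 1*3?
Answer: 12430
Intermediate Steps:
o = -39 (o = -36 - 3 = -39)
o*(-320) + (161 - 1*211) = -39*(-320) + (161 - 1*211) = 12480 + (161 - 211) = 12480 - 50 = 12430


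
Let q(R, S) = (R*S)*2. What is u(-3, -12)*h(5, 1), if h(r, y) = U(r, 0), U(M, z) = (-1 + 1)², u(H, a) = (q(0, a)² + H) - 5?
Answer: 0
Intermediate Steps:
q(R, S) = 2*R*S
u(H, a) = -5 + H (u(H, a) = ((2*0*a)² + H) - 5 = (0² + H) - 5 = (0 + H) - 5 = H - 5 = -5 + H)
U(M, z) = 0 (U(M, z) = 0² = 0)
h(r, y) = 0
u(-3, -12)*h(5, 1) = (-5 - 3)*0 = -8*0 = 0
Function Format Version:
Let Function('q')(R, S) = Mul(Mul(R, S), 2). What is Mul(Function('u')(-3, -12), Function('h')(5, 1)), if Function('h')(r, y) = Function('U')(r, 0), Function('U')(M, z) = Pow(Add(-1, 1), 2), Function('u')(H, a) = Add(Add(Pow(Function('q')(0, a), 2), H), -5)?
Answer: 0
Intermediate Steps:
Function('q')(R, S) = Mul(2, R, S)
Function('u')(H, a) = Add(-5, H) (Function('u')(H, a) = Add(Add(Pow(Mul(2, 0, a), 2), H), -5) = Add(Add(Pow(0, 2), H), -5) = Add(Add(0, H), -5) = Add(H, -5) = Add(-5, H))
Function('U')(M, z) = 0 (Function('U')(M, z) = Pow(0, 2) = 0)
Function('h')(r, y) = 0
Mul(Function('u')(-3, -12), Function('h')(5, 1)) = Mul(Add(-5, -3), 0) = Mul(-8, 0) = 0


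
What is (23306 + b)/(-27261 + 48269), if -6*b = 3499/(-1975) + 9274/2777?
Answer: 766932430273/691319709600 ≈ 1.1094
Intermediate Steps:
b = -8599427/32907450 (b = -(3499/(-1975) + 9274/2777)/6 = -(3499*(-1/1975) + 9274*(1/2777))/6 = -(-3499/1975 + 9274/2777)/6 = -1/6*8599427/5484575 = -8599427/32907450 ≈ -0.26132)
(23306 + b)/(-27261 + 48269) = (23306 - 8599427/32907450)/(-27261 + 48269) = (766932430273/32907450)/21008 = (766932430273/32907450)*(1/21008) = 766932430273/691319709600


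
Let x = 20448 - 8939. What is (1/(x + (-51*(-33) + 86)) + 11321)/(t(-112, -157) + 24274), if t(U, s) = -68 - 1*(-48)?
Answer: 150320239/322044612 ≈ 0.46677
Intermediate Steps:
t(U, s) = -20 (t(U, s) = -68 + 48 = -20)
x = 11509
(1/(x + (-51*(-33) + 86)) + 11321)/(t(-112, -157) + 24274) = (1/(11509 + (-51*(-33) + 86)) + 11321)/(-20 + 24274) = (1/(11509 + (1683 + 86)) + 11321)/24254 = (1/(11509 + 1769) + 11321)*(1/24254) = (1/13278 + 11321)*(1/24254) = (150320239/13278)*(1/24254) = 150320239/322044612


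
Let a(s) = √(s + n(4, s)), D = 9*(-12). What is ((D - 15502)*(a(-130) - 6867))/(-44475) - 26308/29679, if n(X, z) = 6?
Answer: -212171794402/87998235 + 6244*I*√31/8895 ≈ -2411.1 + 3.9084*I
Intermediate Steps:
D = -108
a(s) = √(6 + s) (a(s) = √(s + 6) = √(6 + s))
((D - 15502)*(a(-130) - 6867))/(-44475) - 26308/29679 = ((-108 - 15502)*(√(6 - 130) - 6867))/(-44475) - 26308/29679 = -15610*(√(-124) - 6867)*(-1/44475) - 26308*1/29679 = -15610*(2*I*√31 - 6867)*(-1/44475) - 26308/29679 = -15610*(-6867 + 2*I*√31)*(-1/44475) - 26308/29679 = (107193870 - 31220*I*√31)*(-1/44475) - 26308/29679 = (-7146258/2965 + 6244*I*√31/8895) - 26308/29679 = -212171794402/87998235 + 6244*I*√31/8895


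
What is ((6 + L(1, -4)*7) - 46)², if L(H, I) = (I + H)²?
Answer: 529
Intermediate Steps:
L(H, I) = (H + I)²
((6 + L(1, -4)*7) - 46)² = ((6 + (1 - 4)²*7) - 46)² = ((6 + (-3)²*7) - 46)² = ((6 + 9*7) - 46)² = ((6 + 63) - 46)² = (69 - 46)² = 23² = 529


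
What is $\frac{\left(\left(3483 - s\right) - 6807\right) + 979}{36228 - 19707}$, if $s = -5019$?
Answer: $\frac{2674}{16521} \approx 0.16185$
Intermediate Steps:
$\frac{\left(\left(3483 - s\right) - 6807\right) + 979}{36228 - 19707} = \frac{\left(\left(3483 - -5019\right) - 6807\right) + 979}{36228 - 19707} = \frac{\left(\left(3483 + 5019\right) - 6807\right) + 979}{16521} = \left(\left(8502 - 6807\right) + 979\right) \frac{1}{16521} = \left(1695 + 979\right) \frac{1}{16521} = 2674 \cdot \frac{1}{16521} = \frac{2674}{16521}$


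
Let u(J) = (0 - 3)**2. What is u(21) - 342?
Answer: -333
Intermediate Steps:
u(J) = 9 (u(J) = (-3)**2 = 9)
u(21) - 342 = 9 - 342 = -333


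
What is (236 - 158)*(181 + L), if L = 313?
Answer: 38532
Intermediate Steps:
(236 - 158)*(181 + L) = (236 - 158)*(181 + 313) = 78*494 = 38532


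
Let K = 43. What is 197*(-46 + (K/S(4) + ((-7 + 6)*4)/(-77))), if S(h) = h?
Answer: -2135677/308 ≈ -6934.0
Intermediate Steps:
197*(-46 + (K/S(4) + ((-7 + 6)*4)/(-77))) = 197*(-46 + (43/4 + ((-7 + 6)*4)/(-77))) = 197*(-46 + (43*(¼) - 1*4*(-1/77))) = 197*(-46 + (43/4 - 4*(-1/77))) = 197*(-46 + (43/4 + 4/77)) = 197*(-46 + 3327/308) = 197*(-10841/308) = -2135677/308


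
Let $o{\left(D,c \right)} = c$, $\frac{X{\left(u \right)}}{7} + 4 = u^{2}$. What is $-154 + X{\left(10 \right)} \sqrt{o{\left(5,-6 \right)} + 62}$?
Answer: $-154 + 1344 \sqrt{14} \approx 4874.8$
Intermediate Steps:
$X{\left(u \right)} = -28 + 7 u^{2}$
$-154 + X{\left(10 \right)} \sqrt{o{\left(5,-6 \right)} + 62} = -154 + \left(-28 + 7 \cdot 10^{2}\right) \sqrt{-6 + 62} = -154 + \left(-28 + 7 \cdot 100\right) \sqrt{56} = -154 + \left(-28 + 700\right) 2 \sqrt{14} = -154 + 672 \cdot 2 \sqrt{14} = -154 + 1344 \sqrt{14}$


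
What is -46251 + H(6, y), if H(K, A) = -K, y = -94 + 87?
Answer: -46257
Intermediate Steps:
y = -7
-46251 + H(6, y) = -46251 - 1*6 = -46251 - 6 = -46257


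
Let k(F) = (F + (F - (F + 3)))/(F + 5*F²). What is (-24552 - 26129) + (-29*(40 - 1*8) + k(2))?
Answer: -1135399/22 ≈ -51609.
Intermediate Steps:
k(F) = (-3 + F)/(F + 5*F²) (k(F) = (F + (F - (3 + F)))/(F + 5*F²) = (F + (F + (-3 - F)))/(F + 5*F²) = (F - 3)/(F + 5*F²) = (-3 + F)/(F + 5*F²))
(-24552 - 26129) + (-29*(40 - 1*8) + k(2)) = (-24552 - 26129) + (-29*(40 - 1*8) + (-3 + 2)/(2*(1 + 5*2))) = -50681 + (-29*(40 - 8) + (½)*(-1)/(1 + 10)) = -50681 + (-29*32 + (½)*(-1)/11) = -50681 + (-928 + (½)*(1/11)*(-1)) = -50681 + (-928 - 1/22) = -50681 - 20417/22 = -1135399/22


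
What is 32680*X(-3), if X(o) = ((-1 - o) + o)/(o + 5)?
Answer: -16340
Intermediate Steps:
X(o) = -1/(5 + o)
32680*X(-3) = 32680*(-1/(5 - 3)) = 32680*(-1/2) = 32680*(-1*½) = 32680*(-½) = -16340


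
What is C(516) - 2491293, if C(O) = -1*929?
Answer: -2492222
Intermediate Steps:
C(O) = -929
C(516) - 2491293 = -929 - 2491293 = -2492222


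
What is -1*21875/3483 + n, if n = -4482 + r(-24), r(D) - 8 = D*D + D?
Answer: -13682201/3483 ≈ -3928.3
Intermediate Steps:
r(D) = 8 + D + D² (r(D) = 8 + (D*D + D) = 8 + (D² + D) = 8 + (D + D²) = 8 + D + D²)
n = -3922 (n = -4482 + (8 - 24 + (-24)²) = -4482 + (8 - 24 + 576) = -4482 + 560 = -3922)
-1*21875/3483 + n = -1*21875/3483 - 3922 = -21875*1/3483 - 3922 = -21875/3483 - 3922 = -13682201/3483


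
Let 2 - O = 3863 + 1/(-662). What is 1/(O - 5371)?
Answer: -662/6111583 ≈ -0.00010832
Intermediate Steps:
O = -2555981/662 (O = 2 - (3863 + 1/(-662)) = 2 - (3863 - 1/662) = 2 - 1*2557305/662 = 2 - 2557305/662 = -2555981/662 ≈ -3861.0)
1/(O - 5371) = 1/(-2555981/662 - 5371) = 1/(-6111583/662) = -662/6111583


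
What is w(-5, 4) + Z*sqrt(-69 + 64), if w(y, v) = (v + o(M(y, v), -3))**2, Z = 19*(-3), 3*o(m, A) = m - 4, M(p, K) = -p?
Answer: 169/9 - 57*I*sqrt(5) ≈ 18.778 - 127.46*I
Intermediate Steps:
o(m, A) = -4/3 + m/3 (o(m, A) = (m - 4)/3 = (-4 + m)/3 = -4/3 + m/3)
Z = -57
w(y, v) = (-4/3 + v - y/3)**2 (w(y, v) = (v + (-4/3 + (-y)/3))**2 = (v + (-4/3 - y/3))**2 = (-4/3 + v - y/3)**2)
w(-5, 4) + Z*sqrt(-69 + 64) = (-4 - 1*(-5) + 3*4)**2/9 - 57*sqrt(-69 + 64) = (-4 + 5 + 12)**2/9 - 57*I*sqrt(5) = (1/9)*13**2 - 57*I*sqrt(5) = (1/9)*169 - 57*I*sqrt(5) = 169/9 - 57*I*sqrt(5)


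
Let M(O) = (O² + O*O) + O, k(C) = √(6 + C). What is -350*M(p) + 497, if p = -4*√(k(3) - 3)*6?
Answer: 497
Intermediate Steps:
p = 0 (p = -4*√(√(6 + 3) - 3)*6 = -4*√(√9 - 3)*6 = -4*√(3 - 3)*6 = -4*√0*6 = -4*0*6 = 0*6 = 0)
M(O) = O + 2*O² (M(O) = (O² + O²) + O = 2*O² + O = O + 2*O²)
-350*M(p) + 497 = -0*(1 + 2*0) + 497 = -0*(1 + 0) + 497 = -0 + 497 = -350*0 + 497 = 0 + 497 = 497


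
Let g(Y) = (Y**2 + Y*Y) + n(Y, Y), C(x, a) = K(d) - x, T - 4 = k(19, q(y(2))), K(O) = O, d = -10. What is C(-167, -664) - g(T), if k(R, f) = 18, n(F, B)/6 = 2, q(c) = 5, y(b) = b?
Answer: -823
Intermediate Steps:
n(F, B) = 12 (n(F, B) = 6*2 = 12)
T = 22 (T = 4 + 18 = 22)
C(x, a) = -10 - x
g(Y) = 12 + 2*Y**2 (g(Y) = (Y**2 + Y*Y) + 12 = (Y**2 + Y**2) + 12 = 2*Y**2 + 12 = 12 + 2*Y**2)
C(-167, -664) - g(T) = (-10 - 1*(-167)) - (12 + 2*22**2) = (-10 + 167) - (12 + 2*484) = 157 - (12 + 968) = 157 - 1*980 = 157 - 980 = -823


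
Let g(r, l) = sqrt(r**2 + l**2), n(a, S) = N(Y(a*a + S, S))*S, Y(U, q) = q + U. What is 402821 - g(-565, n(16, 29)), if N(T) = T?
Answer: 402821 - sqrt(83238461) ≈ 3.9370e+5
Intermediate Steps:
Y(U, q) = U + q
n(a, S) = S*(a**2 + 2*S) (n(a, S) = ((a*a + S) + S)*S = ((a**2 + S) + S)*S = ((S + a**2) + S)*S = (a**2 + 2*S)*S = S*(a**2 + 2*S))
g(r, l) = sqrt(l**2 + r**2)
402821 - g(-565, n(16, 29)) = 402821 - sqrt((29*(16**2 + 2*29))**2 + (-565)**2) = 402821 - sqrt((29*(256 + 58))**2 + 319225) = 402821 - sqrt((29*314)**2 + 319225) = 402821 - sqrt(9106**2 + 319225) = 402821 - sqrt(82919236 + 319225) = 402821 - sqrt(83238461)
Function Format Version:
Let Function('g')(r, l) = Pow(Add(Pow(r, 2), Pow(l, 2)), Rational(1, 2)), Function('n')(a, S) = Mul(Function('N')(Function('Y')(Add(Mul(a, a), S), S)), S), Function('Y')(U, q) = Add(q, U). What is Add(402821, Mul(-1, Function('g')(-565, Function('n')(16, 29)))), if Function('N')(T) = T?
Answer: Add(402821, Mul(-1, Pow(83238461, Rational(1, 2)))) ≈ 3.9370e+5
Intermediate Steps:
Function('Y')(U, q) = Add(U, q)
Function('n')(a, S) = Mul(S, Add(Pow(a, 2), Mul(2, S))) (Function('n')(a, S) = Mul(Add(Add(Mul(a, a), S), S), S) = Mul(Add(Add(Pow(a, 2), S), S), S) = Mul(Add(Add(S, Pow(a, 2)), S), S) = Mul(Add(Pow(a, 2), Mul(2, S)), S) = Mul(S, Add(Pow(a, 2), Mul(2, S))))
Function('g')(r, l) = Pow(Add(Pow(l, 2), Pow(r, 2)), Rational(1, 2))
Add(402821, Mul(-1, Function('g')(-565, Function('n')(16, 29)))) = Add(402821, Mul(-1, Pow(Add(Pow(Mul(29, Add(Pow(16, 2), Mul(2, 29))), 2), Pow(-565, 2)), Rational(1, 2)))) = Add(402821, Mul(-1, Pow(Add(Pow(Mul(29, Add(256, 58)), 2), 319225), Rational(1, 2)))) = Add(402821, Mul(-1, Pow(Add(Pow(Mul(29, 314), 2), 319225), Rational(1, 2)))) = Add(402821, Mul(-1, Pow(Add(Pow(9106, 2), 319225), Rational(1, 2)))) = Add(402821, Mul(-1, Pow(Add(82919236, 319225), Rational(1, 2)))) = Add(402821, Mul(-1, Pow(83238461, Rational(1, 2))))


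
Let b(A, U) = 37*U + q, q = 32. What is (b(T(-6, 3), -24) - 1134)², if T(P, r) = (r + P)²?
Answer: 3960100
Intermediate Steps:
T(P, r) = (P + r)²
b(A, U) = 32 + 37*U (b(A, U) = 37*U + 32 = 32 + 37*U)
(b(T(-6, 3), -24) - 1134)² = ((32 + 37*(-24)) - 1134)² = ((32 - 888) - 1134)² = (-856 - 1134)² = (-1990)² = 3960100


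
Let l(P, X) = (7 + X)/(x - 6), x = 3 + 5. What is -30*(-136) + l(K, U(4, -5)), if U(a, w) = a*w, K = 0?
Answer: 8147/2 ≈ 4073.5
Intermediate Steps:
x = 8
l(P, X) = 7/2 + X/2 (l(P, X) = (7 + X)/(8 - 6) = (7 + X)/2 = (7 + X)*(½) = 7/2 + X/2)
-30*(-136) + l(K, U(4, -5)) = -30*(-136) + (7/2 + (4*(-5))/2) = 4080 + (7/2 + (½)*(-20)) = 4080 + (7/2 - 10) = 4080 - 13/2 = 8147/2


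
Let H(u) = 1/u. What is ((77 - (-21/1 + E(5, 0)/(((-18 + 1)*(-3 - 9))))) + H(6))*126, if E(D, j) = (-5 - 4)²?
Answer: 418845/34 ≈ 12319.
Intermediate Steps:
E(D, j) = 81 (E(D, j) = (-9)² = 81)
((77 - (-21/1 + E(5, 0)/(((-18 + 1)*(-3 - 9))))) + H(6))*126 = ((77 - (-21/1 + 81/(((-18 + 1)*(-3 - 9))))) + 1/6)*126 = ((77 - (-21*1 + 81/((-17*(-12))))) + ⅙)*126 = ((77 - (-21 + 81/204)) + ⅙)*126 = ((77 - (-21 + 81*(1/204))) + ⅙)*126 = ((77 - (-21 + 27/68)) + ⅙)*126 = ((77 - 1*(-1401/68)) + ⅙)*126 = ((77 + 1401/68) + ⅙)*126 = (6637/68 + ⅙)*126 = (19945/204)*126 = 418845/34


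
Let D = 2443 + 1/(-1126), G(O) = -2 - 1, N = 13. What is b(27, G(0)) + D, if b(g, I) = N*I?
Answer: 2706903/1126 ≈ 2404.0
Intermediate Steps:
G(O) = -3
b(g, I) = 13*I
D = 2750817/1126 (D = 2443 - 1/1126 = 2750817/1126 ≈ 2443.0)
b(27, G(0)) + D = 13*(-3) + 2750817/1126 = -39 + 2750817/1126 = 2706903/1126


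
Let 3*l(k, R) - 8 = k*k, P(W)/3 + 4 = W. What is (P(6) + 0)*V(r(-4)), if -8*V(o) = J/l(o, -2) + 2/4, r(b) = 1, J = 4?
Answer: -11/8 ≈ -1.3750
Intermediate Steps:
P(W) = -12 + 3*W
l(k, R) = 8/3 + k**2/3 (l(k, R) = 8/3 + (k*k)/3 = 8/3 + k**2/3)
V(o) = -1/16 - 1/(2*(8/3 + o**2/3)) (V(o) = -(4/(8/3 + o**2/3) + 2/4)/8 = -(4/(8/3 + o**2/3) + 2*(1/4))/8 = -(4/(8/3 + o**2/3) + 1/2)/8 = -(1/2 + 4/(8/3 + o**2/3))/8 = -1/16 - 1/(2*(8/3 + o**2/3)))
(P(6) + 0)*V(r(-4)) = ((-12 + 3*6) + 0)*((-32 - 1*1**2)/(16*(8 + 1**2))) = ((-12 + 18) + 0)*((-32 - 1*1)/(16*(8 + 1))) = (6 + 0)*((1/16)*(-32 - 1)/9) = 6*((1/16)*(1/9)*(-33)) = 6*(-11/48) = -11/8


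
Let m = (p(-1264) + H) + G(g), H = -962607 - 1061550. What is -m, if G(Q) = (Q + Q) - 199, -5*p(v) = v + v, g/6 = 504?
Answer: 10089012/5 ≈ 2.0178e+6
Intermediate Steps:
g = 3024 (g = 6*504 = 3024)
H = -2024157
p(v) = -2*v/5 (p(v) = -(v + v)/5 = -2*v/5)
G(Q) = -199 + 2*Q (G(Q) = 2*Q - 199 = -199 + 2*Q)
m = -10089012/5 (m = (-⅖*(-1264) - 2024157) + (-199 + 2*3024) = (2528/5 - 2024157) + (-199 + 6048) = -10118257/5 + 5849 = -10089012/5 ≈ -2.0178e+6)
-m = -1*(-10089012/5) = 10089012/5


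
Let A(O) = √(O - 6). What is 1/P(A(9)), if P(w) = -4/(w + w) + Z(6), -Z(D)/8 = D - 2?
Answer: -24/767 + √3/1534 ≈ -0.030162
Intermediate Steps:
Z(D) = 16 - 8*D (Z(D) = -8*(D - 2) = -8*(-2 + D) = 16 - 8*D)
A(O) = √(-6 + O)
P(w) = -32 - 2/w (P(w) = -4/(w + w) + (16 - 8*6) = -4*1/(2*w) + (16 - 48) = -2/w - 32 = -32 - 2/w)
1/P(A(9)) = 1/(-32 - 2/√(-6 + 9)) = 1/(-32 - 2*√3/3)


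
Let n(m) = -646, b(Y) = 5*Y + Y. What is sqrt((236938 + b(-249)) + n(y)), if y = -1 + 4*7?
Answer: sqrt(234798) ≈ 484.56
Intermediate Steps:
b(Y) = 6*Y
y = 27 (y = -1 + 28 = 27)
sqrt((236938 + b(-249)) + n(y)) = sqrt((236938 + 6*(-249)) - 646) = sqrt((236938 - 1494) - 646) = sqrt(235444 - 646) = sqrt(234798)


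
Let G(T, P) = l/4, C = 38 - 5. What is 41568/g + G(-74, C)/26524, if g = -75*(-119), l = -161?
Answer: 1469587201/315635600 ≈ 4.6560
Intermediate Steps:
C = 33
g = 8925
G(T, P) = -161/4
41568/g + G(-74, C)/26524 = 41568/8925 - 161/4/26524 = 41568*(1/8925) - 161/4*1/26524 = 13856/2975 - 161/106096 = 1469587201/315635600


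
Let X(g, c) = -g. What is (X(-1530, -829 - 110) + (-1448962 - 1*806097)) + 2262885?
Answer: 9356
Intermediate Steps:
(X(-1530, -829 - 110) + (-1448962 - 1*806097)) + 2262885 = (-1*(-1530) + (-1448962 - 1*806097)) + 2262885 = (1530 + (-1448962 - 806097)) + 2262885 = (1530 - 2255059) + 2262885 = -2253529 + 2262885 = 9356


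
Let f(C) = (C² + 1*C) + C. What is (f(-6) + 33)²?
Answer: 3249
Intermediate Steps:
f(C) = C² + 2*C (f(C) = (C² + C) + C = (C + C²) + C = C² + 2*C)
(f(-6) + 33)² = (-6*(2 - 6) + 33)² = (-6*(-4) + 33)² = (24 + 33)² = 57² = 3249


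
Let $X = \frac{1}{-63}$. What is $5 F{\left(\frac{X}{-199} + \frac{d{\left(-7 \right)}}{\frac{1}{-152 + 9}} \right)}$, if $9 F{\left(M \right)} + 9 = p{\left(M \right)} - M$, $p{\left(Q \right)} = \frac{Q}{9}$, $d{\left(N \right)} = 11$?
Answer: $\frac{783750515}{1015497} \approx 771.79$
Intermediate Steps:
$X = - \frac{1}{63} \approx -0.015873$
$p{\left(Q \right)} = \frac{Q}{9}$ ($p{\left(Q \right)} = Q \frac{1}{9} = \frac{Q}{9}$)
$F{\left(M \right)} = -1 - \frac{8 M}{81}$ ($F{\left(M \right)} = -1 + \frac{\frac{M}{9} - M}{9} = -1 + \frac{\left(- \frac{8}{9}\right) M}{9} = -1 - \frac{8 M}{81}$)
$5 F{\left(\frac{X}{-199} + \frac{d{\left(-7 \right)}}{\frac{1}{-152 + 9}} \right)} = 5 \left(-1 - \frac{8 \left(- \frac{1}{63 \left(-199\right)} + \frac{11}{\frac{1}{-152 + 9}}\right)}{81}\right) = 5 \left(-1 - \frac{8 \left(\left(- \frac{1}{63}\right) \left(- \frac{1}{199}\right) + \frac{11}{\frac{1}{-143}}\right)}{81}\right) = 5 \left(-1 - \frac{8 \left(\frac{1}{12537} + \frac{11}{- \frac{1}{143}}\right)}{81}\right) = 5 \left(-1 - \frac{8 \left(\frac{1}{12537} + 11 \left(-143\right)\right)}{81}\right) = 5 \left(-1 - \frac{8 \left(\frac{1}{12537} - 1573\right)}{81}\right) = 5 \left(-1 - - \frac{157765600}{1015497}\right) = 5 \left(-1 + \frac{157765600}{1015497}\right) = 5 \cdot \frac{156750103}{1015497} = \frac{783750515}{1015497}$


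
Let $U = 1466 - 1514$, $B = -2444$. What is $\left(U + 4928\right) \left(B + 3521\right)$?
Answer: $5255760$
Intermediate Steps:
$U = -48$
$\left(U + 4928\right) \left(B + 3521\right) = \left(-48 + 4928\right) \left(-2444 + 3521\right) = 4880 \cdot 1077 = 5255760$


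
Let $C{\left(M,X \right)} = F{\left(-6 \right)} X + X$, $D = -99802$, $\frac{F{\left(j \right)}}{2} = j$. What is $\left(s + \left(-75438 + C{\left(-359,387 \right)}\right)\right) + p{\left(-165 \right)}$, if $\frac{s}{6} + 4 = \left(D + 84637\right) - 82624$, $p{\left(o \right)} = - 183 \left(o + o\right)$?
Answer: $-606063$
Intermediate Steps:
$p{\left(o \right)} = - 366 o$ ($p{\left(o \right)} = - 183 \cdot 2 o = - 366 o$)
$F{\left(j \right)} = 2 j$
$s = -586758$ ($s = -24 + 6 \left(\left(-99802 + 84637\right) - 82624\right) = -24 + 6 \left(-15165 - 82624\right) = -24 + 6 \left(-97789\right) = -24 - 586734 = -586758$)
$C{\left(M,X \right)} = - 11 X$ ($C{\left(M,X \right)} = 2 \left(-6\right) X + X = - 12 X + X = - 11 X$)
$\left(s + \left(-75438 + C{\left(-359,387 \right)}\right)\right) + p{\left(-165 \right)} = \left(-586758 - 79695\right) - -60390 = \left(-586758 - 79695\right) + 60390 = -666453 + 60390 = -606063$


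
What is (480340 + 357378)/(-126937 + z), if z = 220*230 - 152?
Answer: -119674/10927 ≈ -10.952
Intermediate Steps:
z = 50448 (z = 50600 - 152 = 50448)
(480340 + 357378)/(-126937 + z) = (480340 + 357378)/(-126937 + 50448) = 837718/(-76489) = 837718*(-1/76489) = -119674/10927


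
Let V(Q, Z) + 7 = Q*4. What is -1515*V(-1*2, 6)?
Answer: 22725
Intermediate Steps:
V(Q, Z) = -7 + 4*Q (V(Q, Z) = -7 + Q*4 = -7 + 4*Q)
-1515*V(-1*2, 6) = -1515*(-7 + 4*(-1*2)) = -1515*(-7 + 4*(-2)) = -1515*(-7 - 8) = -1515*(-15) = 22725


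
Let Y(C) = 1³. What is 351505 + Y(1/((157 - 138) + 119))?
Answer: 351506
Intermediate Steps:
Y(C) = 1
351505 + Y(1/((157 - 138) + 119)) = 351505 + 1 = 351506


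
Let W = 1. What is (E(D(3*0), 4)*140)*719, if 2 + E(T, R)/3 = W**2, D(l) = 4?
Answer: -301980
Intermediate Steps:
E(T, R) = -3 (E(T, R) = -6 + 3*1**2 = -6 + 3*1 = -6 + 3 = -3)
(E(D(3*0), 4)*140)*719 = -3*140*719 = -420*719 = -301980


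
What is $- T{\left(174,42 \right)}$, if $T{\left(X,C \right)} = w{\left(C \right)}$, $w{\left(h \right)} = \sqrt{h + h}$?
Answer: $- 2 \sqrt{21} \approx -9.1651$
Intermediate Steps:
$w{\left(h \right)} = \sqrt{2} \sqrt{h}$ ($w{\left(h \right)} = \sqrt{2 h} = \sqrt{2} \sqrt{h}$)
$T{\left(X,C \right)} = \sqrt{2} \sqrt{C}$
$- T{\left(174,42 \right)} = - \sqrt{2} \sqrt{42} = - 2 \sqrt{21}$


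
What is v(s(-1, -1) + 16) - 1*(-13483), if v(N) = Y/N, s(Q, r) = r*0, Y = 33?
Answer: 215761/16 ≈ 13485.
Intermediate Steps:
s(Q, r) = 0
v(N) = 33/N
v(s(-1, -1) + 16) - 1*(-13483) = 33/(0 + 16) - 1*(-13483) = 33/16 + 13483 = 215761/16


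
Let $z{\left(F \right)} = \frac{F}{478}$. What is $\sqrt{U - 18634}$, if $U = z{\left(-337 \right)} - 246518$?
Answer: $\frac{i \sqrt{60583150654}}{478} \approx 514.93 i$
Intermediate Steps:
$z{\left(F \right)} = \frac{F}{478}$ ($z{\left(F \right)} = F \frac{1}{478} = \frac{F}{478}$)
$U = - \frac{117835941}{478}$ ($U = \frac{1}{478} \left(-337\right) - 246518 = - \frac{337}{478} - 246518 = - \frac{117835941}{478} \approx -2.4652 \cdot 10^{5}$)
$\sqrt{U - 18634} = \sqrt{- \frac{117835941}{478} - 18634} = \sqrt{- \frac{126742993}{478}} = \frac{i \sqrt{60583150654}}{478}$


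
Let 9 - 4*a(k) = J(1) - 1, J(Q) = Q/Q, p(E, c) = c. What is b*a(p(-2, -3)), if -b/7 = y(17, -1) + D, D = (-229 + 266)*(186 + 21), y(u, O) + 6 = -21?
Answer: -120204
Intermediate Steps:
y(u, O) = -27 (y(u, O) = -6 - 21 = -27)
D = 7659 (D = 37*207 = 7659)
J(Q) = 1
b = -53424 (b = -7*(-27 + 7659) = -7*7632 = -53424)
a(k) = 9/4 (a(k) = 9/4 - (1 - 1)/4 = 9/4 - 1/4*0 = 9/4 + 0 = 9/4)
b*a(p(-2, -3)) = -53424*9/4 = -120204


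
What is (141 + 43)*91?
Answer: 16744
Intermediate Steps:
(141 + 43)*91 = 184*91 = 16744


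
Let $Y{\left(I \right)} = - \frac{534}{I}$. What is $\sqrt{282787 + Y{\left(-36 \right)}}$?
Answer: $\frac{\sqrt{10180866}}{6} \approx 531.79$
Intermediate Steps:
$\sqrt{282787 + Y{\left(-36 \right)}} = \sqrt{282787 - \frac{534}{-36}} = \sqrt{282787 - - \frac{89}{6}} = \sqrt{282787 + \frac{89}{6}} = \sqrt{\frac{1696811}{6}} = \frac{\sqrt{10180866}}{6}$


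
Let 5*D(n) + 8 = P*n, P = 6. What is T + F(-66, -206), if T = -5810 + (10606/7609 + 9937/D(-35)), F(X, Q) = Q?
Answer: -10354853249/1658762 ≈ -6242.5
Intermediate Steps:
D(n) = -8/5 + 6*n/5 (D(n) = -8/5 + (6*n)/5 = -8/5 + 6*n/5)
T = -10013148277/1658762 (T = -5810 + (10606/7609 + 9937/(-8/5 + (6/5)*(-35))) = -5810 + (10606*(1/7609) + 9937/(-8/5 - 42)) = -5810 + (10606/7609 + 9937/(-218/5)) = -5810 + (10606/7609 + 9937*(-5/218)) = -5810 + (10606/7609 - 49685/218) = -5810 - 375741057/1658762 = -10013148277/1658762 ≈ -6036.5)
T + F(-66, -206) = -10013148277/1658762 - 206 = -10354853249/1658762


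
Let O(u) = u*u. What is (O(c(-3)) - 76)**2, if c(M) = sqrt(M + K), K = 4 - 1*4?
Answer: 6241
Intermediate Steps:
K = 0 (K = 4 - 4 = 0)
c(M) = sqrt(M) (c(M) = sqrt(M + 0) = sqrt(M))
O(u) = u**2
(O(c(-3)) - 76)**2 = ((sqrt(-3))**2 - 76)**2 = ((I*sqrt(3))**2 - 76)**2 = (-3 - 76)**2 = (-79)**2 = 6241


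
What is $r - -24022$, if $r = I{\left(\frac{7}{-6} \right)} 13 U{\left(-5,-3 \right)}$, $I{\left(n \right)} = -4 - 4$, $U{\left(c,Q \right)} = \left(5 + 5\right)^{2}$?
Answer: $13622$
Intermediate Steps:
$U{\left(c,Q \right)} = 100$ ($U{\left(c,Q \right)} = 10^{2} = 100$)
$I{\left(n \right)} = -8$
$r = -10400$ ($r = \left(-8\right) 13 \cdot 100 = \left(-104\right) 100 = -10400$)
$r - -24022 = -10400 - -24022 = -10400 + 24022 = 13622$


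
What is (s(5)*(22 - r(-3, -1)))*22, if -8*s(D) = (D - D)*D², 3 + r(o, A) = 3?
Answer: 0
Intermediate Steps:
r(o, A) = 0 (r(o, A) = -3 + 3 = 0)
s(D) = 0 (s(D) = -(D - D)*D²/8 = -0*D² = -⅛*0 = 0)
(s(5)*(22 - r(-3, -1)))*22 = (0*(22 - 1*0))*22 = (0*(22 + 0))*22 = (0*22)*22 = 0*22 = 0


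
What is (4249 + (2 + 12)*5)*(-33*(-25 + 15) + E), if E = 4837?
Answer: 22316273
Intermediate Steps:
(4249 + (2 + 12)*5)*(-33*(-25 + 15) + E) = (4249 + (2 + 12)*5)*(-33*(-25 + 15) + 4837) = (4249 + 14*5)*(-33*(-10) + 4837) = (4249 + 70)*(330 + 4837) = 4319*5167 = 22316273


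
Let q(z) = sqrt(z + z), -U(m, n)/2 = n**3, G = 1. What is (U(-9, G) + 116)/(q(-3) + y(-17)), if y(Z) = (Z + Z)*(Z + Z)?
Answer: 65892/668171 - 57*I*sqrt(6)/668171 ≈ 0.098616 - 0.00020896*I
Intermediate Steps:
U(m, n) = -2*n**3
q(z) = sqrt(2)*sqrt(z) (q(z) = sqrt(2*z) = sqrt(2)*sqrt(z))
y(Z) = 4*Z**2 (y(Z) = (2*Z)*(2*Z) = 4*Z**2)
(U(-9, G) + 116)/(q(-3) + y(-17)) = (-2*1**3 + 116)/(sqrt(2)*sqrt(-3) + 4*(-17)**2) = (-2*1 + 116)/(sqrt(2)*(I*sqrt(3)) + 4*289) = (-2 + 116)/(I*sqrt(6) + 1156) = 114/(1156 + I*sqrt(6))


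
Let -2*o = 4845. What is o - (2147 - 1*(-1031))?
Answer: -11201/2 ≈ -5600.5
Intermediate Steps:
o = -4845/2 (o = -1/2*4845 = -4845/2 ≈ -2422.5)
o - (2147 - 1*(-1031)) = -4845/2 - (2147 - 1*(-1031)) = -4845/2 - (2147 + 1031) = -4845/2 - 1*3178 = -4845/2 - 3178 = -11201/2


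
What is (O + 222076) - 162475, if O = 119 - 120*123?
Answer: 44960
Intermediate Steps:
O = -14641 (O = 119 - 14760 = -14641)
(O + 222076) - 162475 = (-14641 + 222076) - 162475 = 207435 - 162475 = 44960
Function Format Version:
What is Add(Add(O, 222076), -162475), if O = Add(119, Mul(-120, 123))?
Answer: 44960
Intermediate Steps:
O = -14641 (O = Add(119, -14760) = -14641)
Add(Add(O, 222076), -162475) = Add(Add(-14641, 222076), -162475) = Add(207435, -162475) = 44960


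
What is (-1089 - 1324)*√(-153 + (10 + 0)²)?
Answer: -2413*I*√53 ≈ -17567.0*I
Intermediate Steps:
(-1089 - 1324)*√(-153 + (10 + 0)²) = -2413*√(-153 + 10²) = -2413*√(-153 + 100) = -2413*I*√53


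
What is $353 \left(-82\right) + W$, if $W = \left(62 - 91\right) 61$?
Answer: $-30715$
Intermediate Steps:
$W = -1769$ ($W = \left(-29\right) 61 = -1769$)
$353 \left(-82\right) + W = 353 \left(-82\right) - 1769 = -28946 - 1769 = -30715$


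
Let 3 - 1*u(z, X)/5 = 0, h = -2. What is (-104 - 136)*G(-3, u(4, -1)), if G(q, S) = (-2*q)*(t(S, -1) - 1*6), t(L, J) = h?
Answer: 11520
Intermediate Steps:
u(z, X) = 15 (u(z, X) = 15 - 5*0 = 15 + 0 = 15)
t(L, J) = -2
G(q, S) = 16*q (G(q, S) = (-2*q)*(-2 - 1*6) = (-2*q)*(-2 - 6) = -2*q*(-8) = 16*q)
(-104 - 136)*G(-3, u(4, -1)) = (-104 - 136)*(16*(-3)) = -240*(-48) = 11520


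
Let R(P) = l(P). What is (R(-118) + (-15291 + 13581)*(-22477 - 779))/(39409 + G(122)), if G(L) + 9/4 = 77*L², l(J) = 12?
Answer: 53023696/1580633 ≈ 33.546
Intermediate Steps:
G(L) = -9/4 + 77*L²
R(P) = 12
(R(-118) + (-15291 + 13581)*(-22477 - 779))/(39409 + G(122)) = (12 + (-15291 + 13581)*(-22477 - 779))/(39409 + (-9/4 + 77*122²)) = (12 - 1710*(-23256))/(39409 + (-9/4 + 77*14884)) = (12 + 39767760)/(39409 + (-9/4 + 1146068)) = 39767772/(39409 + 4584263/4) = 39767772/(4741899/4) = 39767772*(4/4741899) = 53023696/1580633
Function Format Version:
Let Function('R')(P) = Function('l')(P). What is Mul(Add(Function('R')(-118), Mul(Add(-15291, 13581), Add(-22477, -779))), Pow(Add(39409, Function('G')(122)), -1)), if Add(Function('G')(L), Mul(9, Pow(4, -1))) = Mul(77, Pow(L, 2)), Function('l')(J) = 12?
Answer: Rational(53023696, 1580633) ≈ 33.546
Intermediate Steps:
Function('G')(L) = Add(Rational(-9, 4), Mul(77, Pow(L, 2)))
Function('R')(P) = 12
Mul(Add(Function('R')(-118), Mul(Add(-15291, 13581), Add(-22477, -779))), Pow(Add(39409, Function('G')(122)), -1)) = Mul(Add(12, Mul(Add(-15291, 13581), Add(-22477, -779))), Pow(Add(39409, Add(Rational(-9, 4), Mul(77, Pow(122, 2)))), -1)) = Mul(Add(12, Mul(-1710, -23256)), Pow(Add(39409, Add(Rational(-9, 4), Mul(77, 14884))), -1)) = Mul(Add(12, 39767760), Pow(Add(39409, Add(Rational(-9, 4), 1146068)), -1)) = Mul(39767772, Pow(Add(39409, Rational(4584263, 4)), -1)) = Mul(39767772, Pow(Rational(4741899, 4), -1)) = Mul(39767772, Rational(4, 4741899)) = Rational(53023696, 1580633)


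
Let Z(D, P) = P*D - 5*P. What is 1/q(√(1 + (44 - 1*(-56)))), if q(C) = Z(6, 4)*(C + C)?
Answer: √101/808 ≈ 0.012438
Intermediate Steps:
Z(D, P) = -5*P + D*P (Z(D, P) = D*P - 5*P = -5*P + D*P)
q(C) = 8*C (q(C) = (4*(-5 + 6))*(C + C) = (4*1)*(2*C) = 4*(2*C) = 8*C)
1/q(√(1 + (44 - 1*(-56)))) = 1/(8*√(1 + (44 - 1*(-56)))) = 1/(8*√(1 + (44 + 56))) = 1/(8*√(1 + 100)) = 1/(8*√101) = √101/808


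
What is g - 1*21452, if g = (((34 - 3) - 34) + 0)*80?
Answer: -21692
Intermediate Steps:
g = -240 (g = ((31 - 34) + 0)*80 = (-3 + 0)*80 = -3*80 = -240)
g - 1*21452 = -240 - 1*21452 = -240 - 21452 = -21692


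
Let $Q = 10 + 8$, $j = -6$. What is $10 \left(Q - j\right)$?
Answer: $240$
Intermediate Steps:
$Q = 18$
$10 \left(Q - j\right) = 10 \left(18 - -6\right) = 10 \left(18 + 6\right) = 10 \cdot 24 = 240$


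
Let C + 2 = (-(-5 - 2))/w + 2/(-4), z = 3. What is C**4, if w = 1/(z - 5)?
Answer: 1185921/16 ≈ 74120.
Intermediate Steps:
w = -1/2 (w = 1/(3 - 5) = 1/(-2) = -1/2 ≈ -0.50000)
C = -33/2 (C = -2 + ((-(-5 - 2))/(-1/2) + 2/(-4)) = -2 + (-1*(-7)*(-2) + 2*(-1/4)) = -2 + (7*(-2) - 1/2) = -2 + (-14 - 1/2) = -2 - 29/2 = -33/2 ≈ -16.500)
C**4 = (-33/2)**4 = 1185921/16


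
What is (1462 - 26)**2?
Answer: 2062096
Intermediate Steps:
(1462 - 26)**2 = 1436**2 = 2062096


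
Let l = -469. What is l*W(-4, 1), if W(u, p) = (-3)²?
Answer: -4221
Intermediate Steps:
W(u, p) = 9
l*W(-4, 1) = -469*9 = -4221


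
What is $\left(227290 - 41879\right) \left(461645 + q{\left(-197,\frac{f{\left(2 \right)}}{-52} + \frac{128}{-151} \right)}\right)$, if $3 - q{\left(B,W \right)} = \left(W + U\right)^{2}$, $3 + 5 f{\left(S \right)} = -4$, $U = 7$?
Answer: $\frac{131920145941407435701}{1541347600} \approx 8.5588 \cdot 10^{10}$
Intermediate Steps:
$f{\left(S \right)} = - \frac{7}{5}$ ($f{\left(S \right)} = - \frac{3}{5} + \frac{1}{5} \left(-4\right) = - \frac{3}{5} - \frac{4}{5} = - \frac{7}{5}$)
$q{\left(B,W \right)} = 3 - \left(7 + W\right)^{2}$ ($q{\left(B,W \right)} = 3 - \left(W + 7\right)^{2} = 3 - \left(7 + W\right)^{2}$)
$\left(227290 - 41879\right) \left(461645 + q{\left(-197,\frac{f{\left(2 \right)}}{-52} + \frac{128}{-151} \right)}\right) = \left(227290 - 41879\right) \left(461645 + \left(3 - \left(7 + \left(- \frac{7}{5 \left(-52\right)} + \frac{128}{-151}\right)\right)^{2}\right)\right) = 185411 \left(461645 + \left(3 - \left(7 + \left(\left(- \frac{7}{5}\right) \left(- \frac{1}{52}\right) + 128 \left(- \frac{1}{151}\right)\right)\right)^{2}\right)\right) = 185411 \left(461645 + \left(3 - \left(7 + \left(\frac{7}{260} - \frac{128}{151}\right)\right)^{2}\right)\right) = 185411 \left(461645 + \left(3 - \left(7 - \frac{32223}{39260}\right)^{2}\right)\right) = 185411 \left(461645 + \left(3 - \left(\frac{242597}{39260}\right)^{2}\right)\right) = 185411 \left(461645 + \left(3 - \frac{58853304409}{1541347600}\right)\right) = 185411 \left(461645 - \frac{54229261609}{1541347600}\right) = 185411 \cdot \frac{711501183540391}{1541347600} = \frac{131920145941407435701}{1541347600}$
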